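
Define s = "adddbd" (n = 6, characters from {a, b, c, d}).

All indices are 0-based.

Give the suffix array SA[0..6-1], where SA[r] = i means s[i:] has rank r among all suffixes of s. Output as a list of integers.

[0, 4, 5, 3, 2, 1]

rank→(start, suffix):
  0 → (0, 'adddbd')
  1 → (4, 'bd')
  2 → (5, 'd')
  3 → (3, 'dbd')
  4 → (2, 'ddbd')
  5 → (1, 'dddbd')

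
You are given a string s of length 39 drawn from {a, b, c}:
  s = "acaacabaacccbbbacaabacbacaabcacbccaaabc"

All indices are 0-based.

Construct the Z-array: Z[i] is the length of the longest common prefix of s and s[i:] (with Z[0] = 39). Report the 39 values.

[39, 0, 1, 3, 0, 1, 0, 1, 2, 0, 0, 0, 0, 0, 0, 4, 0, 1, 1, 0, 2, 0, 0, 4, 0, 1, 1, 0, 0, 2, 0, 0, 0, 0, 1, 1, 1, 0, 0]

Z[0]=39
i=1: outside box; Z[1]=0
i=2: outside box; Z[2]=1 extend→box=[2,3)
i=3: outside box; Z[3]=3 extend→box=[3,6)
i=4: min(r-i=2, Z[1]=0)=0; Z[4]=0
i=5: min(r-i=1, Z[2]=1)=1; Z[5]=1
i=6: outside box; Z[6]=0
i=7: outside box; Z[7]=1 extend→box=[7,8)
i=8: outside box; Z[8]=2 extend→box=[8,10)
i=9: min(r-i=1, Z[1]=0)=0; Z[9]=0
i=10: outside box; Z[10]=0
i=11: outside box; Z[11]=0
i=12: outside box; Z[12]=0
i=13: outside box; Z[13]=0
i=14: outside box; Z[14]=0
i=15: outside box; Z[15]=4 extend→box=[15,19)
i=16: min(r-i=3, Z[1]=0)=0; Z[16]=0
i=17: min(r-i=2, Z[2]=1)=1; Z[17]=1
i=18: min(r-i=1, Z[3]=3)=1; Z[18]=1
i=19: outside box; Z[19]=0
i=20: outside box; Z[20]=2 extend→box=[20,22)
i=21: min(r-i=1, Z[1]=0)=0; Z[21]=0
i=22: outside box; Z[22]=0
i=23: outside box; Z[23]=4 extend→box=[23,27)
i=24: min(r-i=3, Z[1]=0)=0; Z[24]=0
i=25: min(r-i=2, Z[2]=1)=1; Z[25]=1
i=26: min(r-i=1, Z[3]=3)=1; Z[26]=1
i=27: outside box; Z[27]=0
i=28: outside box; Z[28]=0
i=29: outside box; Z[29]=2 extend→box=[29,31)
i=30: min(r-i=1, Z[1]=0)=0; Z[30]=0
i=31: outside box; Z[31]=0
i=32: outside box; Z[32]=0
i=33: outside box; Z[33]=0
i=34: outside box; Z[34]=1 extend→box=[34,35)
i=35: outside box; Z[35]=1 extend→box=[35,36)
i=36: outside box; Z[36]=1 extend→box=[36,37)
i=37: outside box; Z[37]=0
i=38: outside box; Z[38]=0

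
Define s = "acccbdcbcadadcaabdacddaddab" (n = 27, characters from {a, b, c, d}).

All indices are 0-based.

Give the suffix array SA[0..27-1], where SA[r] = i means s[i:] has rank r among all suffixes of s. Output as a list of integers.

[14, 25, 15, 0, 18, 9, 11, 22, 26, 7, 16, 4, 13, 8, 6, 3, 2, 1, 19, 24, 17, 10, 21, 12, 5, 23, 20]

rank→(start, suffix):
  0 → (14, 'aabdacddaddab')
  1 → (25, 'ab')
  2 → (15, 'abdacddaddab')
  3 → (0, 'acccbdcbcadadcaabdacddaddab')
  4 → (18, 'acddaddab')
  5 → (9, 'adadcaabdacddaddab')
  6 → (11, 'adcaabdacddaddab')
  7 → (22, 'addab')
  8 → (26, 'b')
  9 → (7, 'bcadadcaabdacddaddab')
  10 → (16, 'bdacddaddab')
  11 → (4, 'bdcbcadadcaabdacddaddab')
  12 → (13, 'caabdacddaddab')
  13 → (8, 'cadadcaabdacddaddab')
  14 → (6, 'cbcadadcaabdacddaddab')
  15 → (3, 'cbdcbcadadcaabdacddaddab')
  16 → (2, 'ccbdcbcadadcaabdacddaddab')
  17 → (1, 'cccbdcbcadadcaabdacddaddab')
  18 → (19, 'cddaddab')
  19 → (24, 'dab')
  20 → (17, 'dacddaddab')
  21 → (10, 'dadcaabdacddaddab')
  22 → (21, 'daddab')
  23 → (12, 'dcaabdacddaddab')
  24 → (5, 'dcbcadadcaabdacddaddab')
  25 → (23, 'ddab')
  26 → (20, 'ddaddab')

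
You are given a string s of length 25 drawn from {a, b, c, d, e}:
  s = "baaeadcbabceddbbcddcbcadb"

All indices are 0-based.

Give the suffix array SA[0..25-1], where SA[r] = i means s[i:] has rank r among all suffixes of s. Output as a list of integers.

sorted suffixes:
  #0 SA[0]=1  'aaeadcbabceddbbcddcbcadb'
  #1 SA[1]=8  'abceddbbcddcbcadb'
  #2 SA[2]=22  'adb'
  #3 SA[3]=4  'adcbabceddbbcddcbcadb'
  #4 SA[4]=2  'aeadcbabceddbbcddcbcadb'
  #5 SA[5]=24  'b'
  #6 SA[6]=0  'baaeadcbabceddbbcddcbcadb'
  #7 SA[7]=7  'babceddbbcddcbcadb'
  #8 SA[8]=14  'bbcddcbcadb'
  #9 SA[9]=20  'bcadb'
  #10 SA[10]=15  'bcddcbcadb'
  #11 SA[11]=9  'bceddbbcddcbcadb'
  #12 SA[12]=21  'cadb'
  #13 SA[13]=6  'cbabceddbbcddcbcadb'
  #14 SA[14]=19  'cbcadb'
  #15 SA[15]=16  'cddcbcadb'
  #16 SA[16]=10  'ceddbbcddcbcadb'
  #17 SA[17]=23  'db'
  #18 SA[18]=13  'dbbcddcbcadb'
  #19 SA[19]=5  'dcbabceddbbcddcbcadb'
  #20 SA[20]=18  'dcbcadb'
  #21 SA[21]=12  'ddbbcddcbcadb'
  #22 SA[22]=17  'ddcbcadb'
  #23 SA[23]=3  'eadcbabceddbbcddcbcadb'
  #24 SA[24]=11  'eddbbcddcbcadb'

[1, 8, 22, 4, 2, 24, 0, 7, 14, 20, 15, 9, 21, 6, 19, 16, 10, 23, 13, 5, 18, 12, 17, 3, 11]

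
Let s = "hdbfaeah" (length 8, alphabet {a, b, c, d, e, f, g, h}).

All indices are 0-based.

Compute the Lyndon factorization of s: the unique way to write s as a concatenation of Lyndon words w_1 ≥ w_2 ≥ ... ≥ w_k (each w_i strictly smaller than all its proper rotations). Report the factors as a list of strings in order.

emit factor 1: 'h' (i=0, period=1)
emit factor 2: 'd' (i=1, period=1)
emit factor 3: 'bf' (i=2, period=2)
emit factor 4: 'aeah' (i=4, period=4)

["h", "d", "bf", "aeah"]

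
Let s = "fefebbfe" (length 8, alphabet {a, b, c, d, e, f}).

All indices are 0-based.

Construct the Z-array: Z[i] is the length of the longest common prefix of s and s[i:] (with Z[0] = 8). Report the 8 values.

[8, 0, 2, 0, 0, 0, 2, 0]

Z[0]=8
i=1: fresh scan; Z[1]=0
i=2: fresh scan; Z[2]=2 grow→box=[2,4)
i=3: min(r-i=1, Z[1]=0)=0; Z[3]=0
i=4: fresh scan; Z[4]=0
i=5: fresh scan; Z[5]=0
i=6: fresh scan; Z[6]=2 grow→box=[6,8)
i=7: min(r-i=1, Z[1]=0)=0; Z[7]=0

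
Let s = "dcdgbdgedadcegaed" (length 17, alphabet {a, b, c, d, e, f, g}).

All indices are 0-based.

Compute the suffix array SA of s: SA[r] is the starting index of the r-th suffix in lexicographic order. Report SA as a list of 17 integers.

[9, 14, 4, 1, 11, 16, 8, 0, 10, 2, 5, 15, 7, 12, 13, 3, 6]

rank→(start, suffix):
  0 → (9, 'adcegaed')
  1 → (14, 'aed')
  2 → (4, 'bdgedadcegaed')
  3 → (1, 'cdgbdgedadcegaed')
  4 → (11, 'cegaed')
  5 → (16, 'd')
  6 → (8, 'dadcegaed')
  7 → (0, 'dcdgbdgedadcegaed')
  8 → (10, 'dcegaed')
  9 → (2, 'dgbdgedadcegaed')
  10 → (5, 'dgedadcegaed')
  11 → (15, 'ed')
  12 → (7, 'edadcegaed')
  13 → (12, 'egaed')
  14 → (13, 'gaed')
  15 → (3, 'gbdgedadcegaed')
  16 → (6, 'gedadcegaed')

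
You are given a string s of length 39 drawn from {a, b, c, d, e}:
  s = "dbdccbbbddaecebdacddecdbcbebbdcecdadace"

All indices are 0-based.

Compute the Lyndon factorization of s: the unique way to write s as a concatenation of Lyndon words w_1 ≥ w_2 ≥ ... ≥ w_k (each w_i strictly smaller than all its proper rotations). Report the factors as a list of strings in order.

["d", "bdcc", "bbbdd", "aecebd", "acddecdbcbebbdcecdadace"]

emit factor 1: 'd' (i=0, period=1)
emit factor 2: 'bdcc' (i=1, period=4)
emit factor 3: 'bbbdd' (i=5, period=5)
emit factor 4: 'aecebd' (i=10, period=6)
emit factor 5: 'acddecdbcbebbdcecdadace' (i=16, period=23)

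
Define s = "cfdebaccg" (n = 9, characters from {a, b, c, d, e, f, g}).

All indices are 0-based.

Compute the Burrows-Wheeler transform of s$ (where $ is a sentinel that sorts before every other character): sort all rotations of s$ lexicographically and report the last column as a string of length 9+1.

rank  rotation    last
    0  $cfdebaccg  g
    1  accg$cfdeb  b
    2  baccg$cfde  e
    3  ccg$cfdeba  a
    4  cfdebaccg$  $
    5  cg$cfdebac  c
    6  debaccg$cf  f
    7  ebaccg$cfd  d
    8  fdebaccg$c  c
    9  g$cfdebacc  c

gbea$cfdcc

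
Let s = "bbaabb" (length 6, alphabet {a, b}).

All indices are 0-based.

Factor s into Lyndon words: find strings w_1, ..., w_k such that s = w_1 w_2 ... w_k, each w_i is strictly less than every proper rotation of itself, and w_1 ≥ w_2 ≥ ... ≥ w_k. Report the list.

["b", "b", "aabb"]

emit factor 1: 'b' (i=0, period=1)
emit factor 2: 'b' (i=1, period=1)
emit factor 3: 'aabb' (i=2, period=4)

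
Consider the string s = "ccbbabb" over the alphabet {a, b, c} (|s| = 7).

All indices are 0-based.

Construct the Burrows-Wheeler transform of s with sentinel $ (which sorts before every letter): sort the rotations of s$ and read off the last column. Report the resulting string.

rank  rotation  last
    0  $ccbbabb  b
    1  abb$ccbb  b
    2  b$ccbbab  b
    3  babb$ccb  b
    4  bb$ccbba  a
    5  bbabb$cc  c
    6  cbbabb$c  c
    7  ccbbabb$  $

bbbbacc$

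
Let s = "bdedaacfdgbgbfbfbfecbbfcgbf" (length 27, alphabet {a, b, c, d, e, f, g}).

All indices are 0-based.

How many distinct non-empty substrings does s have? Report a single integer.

sorted suffixes:
  #0 SA[0]=4  'aacfdgbgbfbfbfecbbfcgbf'
  #1 SA[1]=5  'acfdgbgbfbfbfecbbfcgbf'
  #2 SA[2]=20  'bbfcgbf'
  #3 SA[3]=0  'bdedaacfdgbgbfbfbfecbbfcgbf'
  #4 SA[4]=25  'bf'
  #5 SA[5]=12  'bfbfbfecbbfcgbf'
  #6 SA[6]=14  'bfbfecbbfcgbf'
  #7 SA[7]=21  'bfcgbf'
  #8 SA[8]=16  'bfecbbfcgbf'
  #9 SA[9]=10  'bgbfbfbfecbbfcgbf'
  #10 SA[10]=19  'cbbfcgbf'
  #11 SA[11]=6  'cfdgbgbfbfbfecbbfcgbf'
  #12 SA[12]=23  'cgbf'
  #13 SA[13]=3  'daacfdgbgbfbfbfecbbfcgbf'
  #14 SA[14]=1  'dedaacfdgbgbfbfbfecbbfcgbf'
  #15 SA[15]=8  'dgbgbfbfbfecbbfcgbf'
  #16 SA[16]=18  'ecbbfcgbf'
  #17 SA[17]=2  'edaacfdgbgbfbfbfecbbfcgbf'
  #18 SA[18]=26  'f'
  #19 SA[19]=13  'fbfbfecbbfcgbf'
  #20 SA[20]=15  'fbfecbbfcgbf'
  #21 SA[21]=22  'fcgbf'
  #22 SA[22]=7  'fdgbgbfbfbfecbbfcgbf'
  #23 SA[23]=17  'fecbbfcgbf'
  #24 SA[24]=24  'gbf'
  #25 SA[25]=11  'gbfbfbfecbbfcgbf'
  #26 SA[26]=9  'gbgbfbfbfecbbfcgbf'

SA = [4, 5, 20, 0, 25, 12, 14, 21, 16, 10, 19, 6, 23, 3, 1, 8, 18, 2, 26, 13, 15, 22, 7, 17, 24, 11, 9]
i: (SA[i-1],SA[i]) lcp shared
  1: (4,5) 1 'a'
  2: (5,20) 0 ''
  3: (20,0) 1 'b'
  4: (0,25) 1 'b'
  5: (25,12) 2 'bf'
  6: (12,14) 4 'bfbf'
  7: (14,21) 2 'bf'
  8: (21,16) 2 'bf'
  9: (16,10) 1 'b'
  10: (10,19) 0 ''
  11: (19,6) 1 'c'
  12: (6,23) 1 'c'
  13: (23,3) 0 ''
  14: (3,1) 1 'd'
  15: (1,8) 1 'd'
  16: (8,18) 0 ''
  17: (18,2) 1 'e'
  18: (2,26) 0 ''
  19: (26,13) 1 'f'
  20: (13,15) 3 'fbf'
  21: (15,22) 1 'f'
  22: (22,7) 1 'f'
  23: (7,17) 1 'f'
  24: (17,24) 0 ''
  25: (24,11) 3 'gbf'
  26: (11,9) 2 'gb'

n(n+1)/2 = 27·28/2 = 378
Σ LCP = 0 + 1 + 0 + 1 + 1 + 2 + 4 + 2 + 2 + 1 + 0 + 1 + 1 + 0 + 1 + 1 + 0 + 1 + 0 + 1 + 3 + 1 + 1 + 1 + 0 + 3 + 2 = 31
distinct = 378 − 31 = 347

347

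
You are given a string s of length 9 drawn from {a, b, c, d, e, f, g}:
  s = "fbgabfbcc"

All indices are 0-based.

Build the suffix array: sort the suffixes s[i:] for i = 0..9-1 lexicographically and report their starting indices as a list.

sorted suffixes:
  #0 SA[0]=3  'abfbcc'
  #1 SA[1]=6  'bcc'
  #2 SA[2]=4  'bfbcc'
  #3 SA[3]=1  'bgabfbcc'
  #4 SA[4]=8  'c'
  #5 SA[5]=7  'cc'
  #6 SA[6]=5  'fbcc'
  #7 SA[7]=0  'fbgabfbcc'
  #8 SA[8]=2  'gabfbcc'

[3, 6, 4, 1, 8, 7, 5, 0, 2]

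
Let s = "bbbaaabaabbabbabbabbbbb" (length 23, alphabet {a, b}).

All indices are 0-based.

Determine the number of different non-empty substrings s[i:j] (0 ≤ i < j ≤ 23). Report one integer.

rank→(start, suffix):
  0 → (3, 'aaabaabbabbabbabbbbb')
  1 → (4, 'aabaabbabbabbabbbbb')
  2 → (7, 'aabbabbabbabbbbb')
  3 → (5, 'abaabbabbabbabbbbb')
  4 → (8, 'abbabbabbabbbbb')
  5 → (11, 'abbabbabbbbb')
  6 → (14, 'abbabbbbb')
  7 → (17, 'abbbbb')
  8 → (22, 'b')
  9 → (2, 'baaabaabbabbabbabbbbb')
  10 → (6, 'baabbabbabbabbbbb')
  11 → (10, 'babbabbabbbbb')
  12 → (13, 'babbabbbbb')
  13 → (16, 'babbbbb')
  14 → (21, 'bb')
  15 → (1, 'bbaaabaabbabbabbabbbbb')
  16 → (9, 'bbabbabbabbbbb')
  17 → (12, 'bbabbabbbbb')
  18 → (15, 'bbabbbbb')
  19 → (20, 'bbb')
  20 → (0, 'bbbaaabaabbabbabbabbbbb')
  21 → (19, 'bbbb')
  22 → (18, 'bbbbb')

SA = [3, 4, 7, 5, 8, 11, 14, 17, 22, 2, 6, 10, 13, 16, 21, 1, 9, 12, 15, 20, 0, 19, 18]
rank  pair      lcp
   1  s[3:],s[4:]  2  'aa'
   2  s[4:],s[7:]  3  'aab'
   3  s[7:],s[5:]  1  'a'
   4  s[5:],s[8:]  2  'ab'
   5  s[8:],s[11:]  9  'abbabbabb'
   6  s[11:],s[14:]  6  'abbabb'
   7  s[14:],s[17:]  3  'abb'
   8  s[17:],s[22:]  0  ''
   9  s[22:],s[2:]  1  'b'
  10  s[2:],s[6:]  3  'baa'
  11  s[6:],s[10:]  2  'ba'
  12  s[10:],s[13:]  7  'babbabb'
  13  s[13:],s[16:]  4  'babb'
  14  s[16:],s[21:]  1  'b'
  15  s[21:],s[1:]  2  'bb'
  16  s[1:],s[9:]  3  'bba'
  17  s[9:],s[12:]  8  'bbabbabb'
  18  s[12:],s[15:]  5  'bbabb'
  19  s[15:],s[20:]  2  'bb'
  20  s[20:],s[0:]  3  'bbb'
  21  s[0:],s[19:]  3  'bbb'
  22  s[19:],s[18:]  4  'bbbb'

n(n+1)/2 = 23·24/2 = 276
Σ LCP = 0 + 2 + 3 + 1 + 2 + 9 + 6 + 3 + 0 + 1 + 3 + 2 + 7 + 4 + 1 + 2 + 3 + 8 + 5 + 2 + 3 + 3 + 4 = 74
distinct = 276 − 74 = 202

202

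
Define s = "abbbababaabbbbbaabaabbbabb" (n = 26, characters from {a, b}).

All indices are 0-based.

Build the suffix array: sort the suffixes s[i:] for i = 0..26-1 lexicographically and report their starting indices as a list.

[15, 18, 8, 16, 6, 4, 23, 0, 19, 9, 25, 14, 17, 7, 5, 3, 22, 24, 13, 2, 21, 12, 1, 20, 11, 10]

sorted suffixes:
  #0 SA[0]=15  'aabaabbbabb'
  #1 SA[1]=18  'aabbbabb'
  #2 SA[2]=8  'aabbbbbaabaabbbabb'
  #3 SA[3]=16  'abaabbbabb'
  #4 SA[4]=6  'abaabbbbbaabaabbbabb'
  #5 SA[5]=4  'ababaabbbbbaabaabbbabb'
  #6 SA[6]=23  'abb'
  #7 SA[7]=0  'abbbababaabbbbbaabaabbbabb'
  #8 SA[8]=19  'abbbabb'
  #9 SA[9]=9  'abbbbbaabaabbbabb'
  #10 SA[10]=25  'b'
  #11 SA[11]=14  'baabaabbbabb'
  #12 SA[12]=17  'baabbbabb'
  #13 SA[13]=7  'baabbbbbaabaabbbabb'
  #14 SA[14]=5  'babaabbbbbaabaabbbabb'
  #15 SA[15]=3  'bababaabbbbbaabaabbbabb'
  #16 SA[16]=22  'babb'
  #17 SA[17]=24  'bb'
  #18 SA[18]=13  'bbaabaabbbabb'
  #19 SA[19]=2  'bbababaabbbbbaabaabbbabb'
  #20 SA[20]=21  'bbabb'
  #21 SA[21]=12  'bbbaabaabbbabb'
  #22 SA[22]=1  'bbbababaabbbbbaabaabbbabb'
  #23 SA[23]=20  'bbbabb'
  #24 SA[24]=11  'bbbbaabaabbbabb'
  #25 SA[25]=10  'bbbbbaabaabbbabb'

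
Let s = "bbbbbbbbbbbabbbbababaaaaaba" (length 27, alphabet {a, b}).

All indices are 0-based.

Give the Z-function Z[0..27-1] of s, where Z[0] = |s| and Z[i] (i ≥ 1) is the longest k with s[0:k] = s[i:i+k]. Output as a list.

[27, 10, 9, 8, 7, 6, 5, 4, 3, 2, 1, 0, 4, 3, 2, 1, 0, 1, 0, 1, 0, 0, 0, 0, 0, 1, 0]

Z[0]=27
i=1: i≥r, start 0; Z[1]=10 extend→box=[1,11)
i=2: min(r-i=9, Z[1]=10)=9; Z[2]=9
i=3: min(r-i=8, Z[2]=9)=8; Z[3]=8
i=4: min(r-i=7, Z[3]=8)=7; Z[4]=7
i=5: min(r-i=6, Z[4]=7)=6; Z[5]=6
i=6: min(r-i=5, Z[5]=6)=5; Z[6]=5
i=7: min(r-i=4, Z[6]=5)=4; Z[7]=4
i=8: min(r-i=3, Z[7]=4)=3; Z[8]=3
i=9: min(r-i=2, Z[8]=3)=2; Z[9]=2
i=10: min(r-i=1, Z[9]=2)=1; Z[10]=1
i=11: i≥r, start 0; Z[11]=0
i=12: i≥r, start 0; Z[12]=4 extend→box=[12,16)
i=13: min(r-i=3, Z[1]=10)=3; Z[13]=3
i=14: min(r-i=2, Z[2]=9)=2; Z[14]=2
i=15: min(r-i=1, Z[3]=8)=1; Z[15]=1
i=16: i≥r, start 0; Z[16]=0
i=17: i≥r, start 0; Z[17]=1 extend→box=[17,18)
i=18: i≥r, start 0; Z[18]=0
i=19: i≥r, start 0; Z[19]=1 extend→box=[19,20)
i=20: i≥r, start 0; Z[20]=0
i=21: i≥r, start 0; Z[21]=0
i=22: i≥r, start 0; Z[22]=0
i=23: i≥r, start 0; Z[23]=0
i=24: i≥r, start 0; Z[24]=0
i=25: i≥r, start 0; Z[25]=1 extend→box=[25,26)
i=26: i≥r, start 0; Z[26]=0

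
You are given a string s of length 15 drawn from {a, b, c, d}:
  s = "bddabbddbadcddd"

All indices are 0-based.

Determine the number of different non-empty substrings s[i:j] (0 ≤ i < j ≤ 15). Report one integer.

sorted suffixes:
  #0 SA[0]=3  'abbddbadcddd'
  #1 SA[1]=9  'adcddd'
  #2 SA[2]=8  'badcddd'
  #3 SA[3]=4  'bbddbadcddd'
  #4 SA[4]=0  'bddabbddbadcddd'
  #5 SA[5]=5  'bddbadcddd'
  #6 SA[6]=11  'cddd'
  #7 SA[7]=14  'd'
  #8 SA[8]=2  'dabbddbadcddd'
  #9 SA[9]=7  'dbadcddd'
  #10 SA[10]=10  'dcddd'
  #11 SA[11]=13  'dd'
  #12 SA[12]=1  'ddabbddbadcddd'
  #13 SA[13]=6  'ddbadcddd'
  #14 SA[14]=12  'ddd'

SA = [3, 9, 8, 4, 0, 5, 11, 14, 2, 7, 10, 13, 1, 6, 12]
[i] adj suffixes → lcp
  [1] 3/9 → 1 ('a')
  [2] 9/8 → 0 ('')
  [3] 8/4 → 1 ('b')
  [4] 4/0 → 1 ('b')
  [5] 0/5 → 3 ('bdd')
  [6] 5/11 → 0 ('')
  [7] 11/14 → 0 ('')
  [8] 14/2 → 1 ('d')
  [9] 2/7 → 1 ('d')
  [10] 7/10 → 1 ('d')
  [11] 10/13 → 1 ('d')
  [12] 13/1 → 2 ('dd')
  [13] 1/6 → 2 ('dd')
  [14] 6/12 → 2 ('dd')

n(n+1)/2 = 15·16/2 = 120
Σ LCP = 0 + 1 + 0 + 1 + 1 + 3 + 0 + 0 + 1 + 1 + 1 + 1 + 2 + 2 + 2 = 16
distinct = 120 − 16 = 104

104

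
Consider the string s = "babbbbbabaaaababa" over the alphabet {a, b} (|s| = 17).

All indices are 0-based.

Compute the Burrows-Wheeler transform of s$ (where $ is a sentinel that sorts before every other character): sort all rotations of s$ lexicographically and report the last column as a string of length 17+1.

rank  rotation            last
    0  $babbbbbabaaaababa  a
    1  a$babbbbbabaaaabab  b
    2  aaaababa$babbbbbab  b
    3  aaababa$babbbbbaba  a
    4  aababa$babbbbbabaa  a
    5  aba$babbbbbabaaaab  b
    6  abaaaababa$babbbbb  b
    7  ababa$babbbbbabaaa  a
    8  abbbbbabaaaababa$b  b
    9  ba$babbbbbabaaaaba  a
   10  baaaababa$babbbbba  a
   11  baba$babbbbbabaaaa  a
   12  babaaaababa$babbbb  b
   13  babbbbbabaaaababa$  $
   14  bbabaaaababa$babbb  b
   15  bbbabaaaababa$babb  b
   16  bbbbabaaaababa$bab  b
   17  bbbbbabaaaababa$ba  a

abbaabbabaaab$bbba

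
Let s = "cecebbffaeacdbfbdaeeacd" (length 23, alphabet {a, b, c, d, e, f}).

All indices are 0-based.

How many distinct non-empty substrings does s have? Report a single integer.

250

rank | idx | suffix
   0 |  20 | acd
   1 |  10 | acdbfbdaeeacd
   2 |   8 | aeacdbfbdaeeacd
   3 |  17 | aeeacd
   4 |   4 | bbffaeacdbfbdaeeacd
   5 |  15 | bdaeeacd
   6 |  13 | bfbdaeeacd
   7 |   5 | bffaeacdbfbdaeeacd
   8 |  21 | cd
   9 |  11 | cdbfbdaeeacd
  10 |   2 | cebbffaeacdbfbdaeeacd
  11 |   0 | cecebbffaeacdbfbdaeeacd
  12 |  22 | d
  13 |  16 | daeeacd
  14 |  12 | dbfbdaeeacd
  15 |  19 | eacd
  16 |   9 | eacdbfbdaeeacd
  17 |   3 | ebbffaeacdbfbdaeeacd
  18 |   1 | ecebbffaeacdbfbdaeeacd
  19 |  18 | eeacd
  20 |   7 | faeacdbfbdaeeacd
  21 |  14 | fbdaeeacd
  22 |   6 | ffaeacdbfbdaeeacd

SA = [20, 10, 8, 17, 4, 15, 13, 5, 21, 11, 2, 0, 22, 16, 12, 19, 9, 3, 1, 18, 7, 14, 6]
i: (SA[i-1],SA[i]) lcp shared
  1: (20,10) 3 'acd'
  2: (10,8) 1 'a'
  3: (8,17) 2 'ae'
  4: (17,4) 0 ''
  5: (4,15) 1 'b'
  6: (15,13) 1 'b'
  7: (13,5) 2 'bf'
  8: (5,21) 0 ''
  9: (21,11) 2 'cd'
  10: (11,2) 1 'c'
  11: (2,0) 2 'ce'
  12: (0,22) 0 ''
  13: (22,16) 1 'd'
  14: (16,12) 1 'd'
  15: (12,19) 0 ''
  16: (19,9) 4 'eacd'
  17: (9,3) 1 'e'
  18: (3,1) 1 'e'
  19: (1,18) 1 'e'
  20: (18,7) 0 ''
  21: (7,14) 1 'f'
  22: (14,6) 1 'f'

n(n+1)/2 = 23·24/2 = 276
Σ LCP = 0 + 3 + 1 + 2 + 0 + 1 + 1 + 2 + 0 + 2 + 1 + 2 + 0 + 1 + 1 + 0 + 4 + 1 + 1 + 1 + 0 + 1 + 1 = 26
distinct = 276 − 26 = 250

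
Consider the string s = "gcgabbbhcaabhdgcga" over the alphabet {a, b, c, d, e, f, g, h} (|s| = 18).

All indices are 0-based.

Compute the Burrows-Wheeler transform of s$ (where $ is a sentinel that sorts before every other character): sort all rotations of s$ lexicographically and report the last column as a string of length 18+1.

rank  rotation             last
    0  $gcgabbbhcaabhdgcga  a
    1  a$gcgabbbhcaabhdgcg  g
    2  aabhdgcga$gcgabbbhc  c
    3  abbbhcaabhdgcga$gcg  g
    4  abhdgcga$gcgabbbhca  a
    5  bbbhcaabhdgcga$gcga  a
    6  bbhcaabhdgcga$gcgab  b
    7  bhcaabhdgcga$gcgabb  b
    8  bhdgcga$gcgabbbhcaa  a
    9  caabhdgcga$gcgabbbh  h
   10  cga$gcgabbbhcaabhdg  g
   11  cgabbbhcaabhdgcga$g  g
   12  dgcga$gcgabbbhcaabh  h
   13  ga$gcgabbbhcaabhdgc  c
   14  gabbbhcaabhdgcga$gc  c
   15  gcga$gcgabbbhcaabhd  d
   16  gcgabbbhcaabhdgcga$  $
   17  hcaabhdgcga$gcgabbb  b
   18  hdgcga$gcgabbbhcaab  b

agcgaabbahgghccd$bb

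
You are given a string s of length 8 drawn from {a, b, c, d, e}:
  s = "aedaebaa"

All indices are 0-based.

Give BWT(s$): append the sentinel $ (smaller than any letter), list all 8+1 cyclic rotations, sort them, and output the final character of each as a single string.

aabd$eeaa

rank  rotation   last
    0  $aedaebaa  a
    1  a$aedaeba  a
    2  aa$aedaeb  b
    3  aebaa$aed  d
    4  aedaebaa$  $
    5  baa$aedae  e
    6  daebaa$ae  e
    7  ebaa$aeda  a
    8  edaebaa$a  a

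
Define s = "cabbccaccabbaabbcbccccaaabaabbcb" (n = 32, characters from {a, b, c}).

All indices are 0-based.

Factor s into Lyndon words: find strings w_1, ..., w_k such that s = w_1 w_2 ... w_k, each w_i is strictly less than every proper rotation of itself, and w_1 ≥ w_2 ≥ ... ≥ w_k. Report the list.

["c", "abbccacc", "abb", "aabbcbcccc", "aaabaabbcb"]

emit factor 1: 'c' (i=0, period=1)
emit factor 2: 'abbccacc' (i=1, period=8)
emit factor 3: 'abb' (i=9, period=3)
emit factor 4: 'aabbcbcccc' (i=12, period=10)
emit factor 5: 'aaabaabbcb' (i=22, period=10)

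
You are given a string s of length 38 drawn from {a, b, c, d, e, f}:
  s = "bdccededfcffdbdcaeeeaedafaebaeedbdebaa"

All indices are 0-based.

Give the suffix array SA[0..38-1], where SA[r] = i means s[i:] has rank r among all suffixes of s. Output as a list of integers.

rank | idx | suffix
   0 |  37 | a
   1 |  36 | aa
   2 |  25 | aebaeedbdebaa
   3 |  20 | aedafaebaeedbdebaa
   4 |  28 | aeedbdebaa
   5 |  16 | aeeeaedafaebaeedbdebaa
   6 |  23 | afaebaeedbdebaa
   7 |  35 | baa
   8 |  27 | baeedbdebaa
   9 |  13 | bdcaeeeaedafaebaeedbdebaa
  10 |   0 | bdccededfcffdbdcaeeeaedafaebaeedbdebaa
  11 |  32 | bdebaa
  12 |  15 | caeeeaedafaebaeedbdebaa
  13 |   2 | ccededfcffdbdcaeeeaedafaebaeedbdebaa
  14 |   3 | cededfcffdbdcaeeeaedafaebaeedbdebaa
  15 |   9 | cffdbdcaeeeaedafaebaeedbdebaa
  16 |  22 | dafaebaeedbdebaa
  17 |  12 | dbdcaeeeaedafaebaeedbdebaa
  18 |  31 | dbdebaa
  19 |  14 | dcaeeeaedafaebaeedbdebaa
  20 |   1 | dccededfcffdbdcaeeeaedafaebaeedbdebaa
  21 |  33 | debaa
  22 |   5 | dedfcffdbdcaeeeaedafaebaeedbdebaa
  23 |   7 | dfcffdbdcaeeeaedafaebaeedbdebaa
  24 |  19 | eaedafaebaeedbdebaa
  25 |  34 | ebaa
  26 |  26 | ebaeedbdebaa
  27 |  21 | edafaebaeedbdebaa
  28 |  30 | edbdebaa
  29 |   4 | ededfcffdbdcaeeeaedafaebaeedbdebaa
  30 |   6 | edfcffdbdcaeeeaedafaebaeedbdebaa
  31 |  18 | eeaedafaebaeedbdebaa
  32 |  29 | eedbdebaa
  33 |  17 | eeeaedafaebaeedbdebaa
  34 |  24 | faebaeedbdebaa
  35 |   8 | fcffdbdcaeeeaedafaebaeedbdebaa
  36 |  11 | fdbdcaeeeaedafaebaeedbdebaa
  37 |  10 | ffdbdcaeeeaedafaebaeedbdebaa

[37, 36, 25, 20, 28, 16, 23, 35, 27, 13, 0, 32, 15, 2, 3, 9, 22, 12, 31, 14, 1, 33, 5, 7, 19, 34, 26, 21, 30, 4, 6, 18, 29, 17, 24, 8, 11, 10]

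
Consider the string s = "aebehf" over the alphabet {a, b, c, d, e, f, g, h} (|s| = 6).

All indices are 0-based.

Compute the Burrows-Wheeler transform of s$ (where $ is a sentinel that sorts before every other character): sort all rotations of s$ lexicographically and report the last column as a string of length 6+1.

rank  rotation last
    0  $aebehf  f
    1  aebehf$  $
    2  behf$ae  e
    3  ebehf$a  a
    4  ehf$aeb  b
    5  f$aebeh  h
    6  hf$aebe  e

f$eabhe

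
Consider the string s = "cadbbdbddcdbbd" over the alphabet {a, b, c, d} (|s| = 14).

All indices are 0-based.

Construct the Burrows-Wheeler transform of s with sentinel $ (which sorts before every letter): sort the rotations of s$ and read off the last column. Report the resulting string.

rank  rotation         last
    0  $cadbbdbddcdbbd  d
    1  adbbdbddcdbbd$c  c
    2  bbd$cadbbdbddcd  d
    3  bbdbddcdbbd$cad  d
    4  bd$cadbbdbddcdb  b
    5  bdbddcdbbd$cadb  b
    6  bddcdbbd$cadbbd  d
    7  cadbbdbddcdbbd$  $
    8  cdbbd$cadbbdbdd  d
    9  d$cadbbdbddcdbb  b
   10  dbbd$cadbbdbddc  c
   11  dbbdbddcdbbd$ca  a
   12  dbddcdbbd$cadbb  b
   13  dcdbbd$cadbbdbd  d
   14  ddcdbbd$cadbbdb  b

dcddbbd$dbcabdb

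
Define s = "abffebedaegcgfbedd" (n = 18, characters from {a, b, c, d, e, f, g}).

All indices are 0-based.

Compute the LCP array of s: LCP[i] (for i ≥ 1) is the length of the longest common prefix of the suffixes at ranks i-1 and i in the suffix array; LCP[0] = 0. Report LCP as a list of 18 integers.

[0, 1, 0, 3, 1, 0, 0, 1, 1, 0, 1, 2, 1, 0, 1, 1, 0, 1]

rank→(start, suffix):
  0 → (0, 'abffebedaegcgfbedd')
  1 → (8, 'aegcgfbedd')
  2 → (5, 'bedaegcgfbedd')
  3 → (14, 'bedd')
  4 → (1, 'bffebedaegcgfbedd')
  5 → (11, 'cgfbedd')
  6 → (17, 'd')
  7 → (7, 'daegcgfbedd')
  8 → (16, 'dd')
  9 → (4, 'ebedaegcgfbedd')
  10 → (6, 'edaegcgfbedd')
  11 → (15, 'edd')
  12 → (9, 'egcgfbedd')
  13 → (13, 'fbedd')
  14 → (3, 'febedaegcgfbedd')
  15 → (2, 'ffebedaegcgfbedd')
  16 → (10, 'gcgfbedd')
  17 → (12, 'gfbedd')

SA = [0, 8, 5, 14, 1, 11, 17, 7, 16, 4, 6, 15, 9, 13, 3, 2, 10, 12]
i: (SA[i-1],SA[i]) lcp shared
  1: (0,8) 1 'a'
  2: (8,5) 0 ''
  3: (5,14) 3 'bed'
  4: (14,1) 1 'b'
  5: (1,11) 0 ''
  6: (11,17) 0 ''
  7: (17,7) 1 'd'
  8: (7,16) 1 'd'
  9: (16,4) 0 ''
  10: (4,6) 1 'e'
  11: (6,15) 2 'ed'
  12: (15,9) 1 'e'
  13: (9,13) 0 ''
  14: (13,3) 1 'f'
  15: (3,2) 1 'f'
  16: (2,10) 0 ''
  17: (10,12) 1 'g'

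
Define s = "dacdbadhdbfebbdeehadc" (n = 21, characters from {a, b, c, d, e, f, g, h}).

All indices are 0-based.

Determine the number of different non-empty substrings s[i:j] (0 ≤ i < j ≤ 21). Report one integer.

rank | idx | suffix
   0 |   1 | acdbadhdbfebbdeehadc
   1 |  18 | adc
   2 |   5 | adhdbfebbdeehadc
   3 |   4 | badhdbfebbdeehadc
   4 |  12 | bbdeehadc
   5 |  13 | bdeehadc
   6 |   9 | bfebbdeehadc
   7 |  20 | c
   8 |   2 | cdbadhdbfebbdeehadc
   9 |   0 | dacdbadhdbfebbdeehadc
  10 |   3 | dbadhdbfebbdeehadc
  11 |   8 | dbfebbdeehadc
  12 |  19 | dc
  13 |  14 | deehadc
  14 |   6 | dhdbfebbdeehadc
  15 |  11 | ebbdeehadc
  16 |  15 | eehadc
  17 |  16 | ehadc
  18 |  10 | febbdeehadc
  19 |  17 | hadc
  20 |   7 | hdbfebbdeehadc

SA = [1, 18, 5, 4, 12, 13, 9, 20, 2, 0, 3, 8, 19, 14, 6, 11, 15, 16, 10, 17, 7]
i: (SA[i-1],SA[i]) lcp shared
  1: (1,18) 1 'a'
  2: (18,5) 2 'ad'
  3: (5,4) 0 ''
  4: (4,12) 1 'b'
  5: (12,13) 1 'b'
  6: (13,9) 1 'b'
  7: (9,20) 0 ''
  8: (20,2) 1 'c'
  9: (2,0) 0 ''
  10: (0,3) 1 'd'
  11: (3,8) 2 'db'
  12: (8,19) 1 'd'
  13: (19,14) 1 'd'
  14: (14,6) 1 'd'
  15: (6,11) 0 ''
  16: (11,15) 1 'e'
  17: (15,16) 1 'e'
  18: (16,10) 0 ''
  19: (10,17) 0 ''
  20: (17,7) 1 'h'

n(n+1)/2 = 21·22/2 = 231
Σ LCP = 0 + 1 + 2 + 0 + 1 + 1 + 1 + 0 + 1 + 0 + 1 + 2 + 1 + 1 + 1 + 0 + 1 + 1 + 0 + 0 + 1 = 16
distinct = 231 − 16 = 215

215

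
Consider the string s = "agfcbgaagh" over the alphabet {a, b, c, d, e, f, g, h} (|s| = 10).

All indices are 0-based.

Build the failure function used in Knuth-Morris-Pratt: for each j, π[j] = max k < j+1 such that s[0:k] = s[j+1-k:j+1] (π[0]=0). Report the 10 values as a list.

[0, 0, 0, 0, 0, 0, 1, 1, 2, 0]

π[0] = 0
j=1 s[j]='g': π[1]=0 (border '')
j=2 s[j]='f': π[2]=0 (border '')
j=3 s[j]='c': π[3]=0 (border '')
j=4 s[j]='b': π[4]=0 (border '')
j=5 s[j]='g': π[5]=0 (border '')
j=6 s[j]='a': π[6]=1 (border 'a')
j=7 s[j]='a': k: 1→0; π[7]=1 (border 'a')
j=8 s[j]='g': π[8]=2 (border 'ag')
j=9 s[j]='h': k: 2→0; π[9]=0 (border '')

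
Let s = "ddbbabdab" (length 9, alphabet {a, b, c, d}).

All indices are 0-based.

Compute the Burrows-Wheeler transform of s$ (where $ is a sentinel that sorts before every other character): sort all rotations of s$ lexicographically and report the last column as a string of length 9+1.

bdbabdabd$

rank  rotation    last
    0  $ddbbabdab  b
    1  ab$ddbbabd  d
    2  abdab$ddbb  b
    3  b$ddbbabda  a
    4  babdab$ddb  b
    5  bbabdab$dd  d
    6  bdab$ddbba  a
    7  dab$ddbbab  b
    8  dbbabdab$d  d
    9  ddbbabdab$  $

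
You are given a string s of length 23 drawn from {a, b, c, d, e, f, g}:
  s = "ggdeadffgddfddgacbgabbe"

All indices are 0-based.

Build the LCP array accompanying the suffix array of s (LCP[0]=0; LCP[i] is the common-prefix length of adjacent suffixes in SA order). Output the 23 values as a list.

sorted suffixes:
  #0 SA[0]=19  'abbe'
  #1 SA[1]=15  'acbgabbe'
  #2 SA[2]=4  'adffgddfddgacbgabbe'
  #3 SA[3]=20  'bbe'
  #4 SA[4]=21  'be'
  #5 SA[5]=17  'bgabbe'
  #6 SA[6]=16  'cbgabbe'
  #7 SA[7]=9  'ddfddgacbgabbe'
  #8 SA[8]=12  'ddgacbgabbe'
  #9 SA[9]=2  'deadffgddfddgacbgabbe'
  #10 SA[10]=10  'dfddgacbgabbe'
  #11 SA[11]=5  'dffgddfddgacbgabbe'
  #12 SA[12]=13  'dgacbgabbe'
  #13 SA[13]=22  'e'
  #14 SA[14]=3  'eadffgddfddgacbgabbe'
  #15 SA[15]=11  'fddgacbgabbe'
  #16 SA[16]=6  'ffgddfddgacbgabbe'
  #17 SA[17]=7  'fgddfddgacbgabbe'
  #18 SA[18]=18  'gabbe'
  #19 SA[19]=14  'gacbgabbe'
  #20 SA[20]=8  'gddfddgacbgabbe'
  #21 SA[21]=1  'gdeadffgddfddgacbgabbe'
  #22 SA[22]=0  'ggdeadffgddfddgacbgabbe'

SA = [19, 15, 4, 20, 21, 17, 16, 9, 12, 2, 10, 5, 13, 22, 3, 11, 6, 7, 18, 14, 8, 1, 0]
[i] adj suffixes → lcp
  [1] 19/15 → 1 ('a')
  [2] 15/4 → 1 ('a')
  [3] 4/20 → 0 ('')
  [4] 20/21 → 1 ('b')
  [5] 21/17 → 1 ('b')
  [6] 17/16 → 0 ('')
  [7] 16/9 → 0 ('')
  [8] 9/12 → 2 ('dd')
  [9] 12/2 → 1 ('d')
  [10] 2/10 → 1 ('d')
  [11] 10/5 → 2 ('df')
  [12] 5/13 → 1 ('d')
  [13] 13/22 → 0 ('')
  [14] 22/3 → 1 ('e')
  [15] 3/11 → 0 ('')
  [16] 11/6 → 1 ('f')
  [17] 6/7 → 1 ('f')
  [18] 7/18 → 0 ('')
  [19] 18/14 → 2 ('ga')
  [20] 14/8 → 1 ('g')
  [21] 8/1 → 2 ('gd')
  [22] 1/0 → 1 ('g')

[0, 1, 1, 0, 1, 1, 0, 0, 2, 1, 1, 2, 1, 0, 1, 0, 1, 1, 0, 2, 1, 2, 1]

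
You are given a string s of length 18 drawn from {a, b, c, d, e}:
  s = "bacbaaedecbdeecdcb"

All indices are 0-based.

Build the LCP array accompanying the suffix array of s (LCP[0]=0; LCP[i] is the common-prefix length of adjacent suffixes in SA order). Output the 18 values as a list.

[0, 1, 1, 0, 1, 2, 1, 0, 2, 2, 1, 0, 1, 2, 0, 2, 1, 1]

rank | idx | suffix
   0 |   4 | aaedecbdeecdcb
   1 |   1 | acbaaedecbdeecdcb
   2 |   5 | aedecbdeecdcb
   3 |  17 | b
   4 |   3 | baaedecbdeecdcb
   5 |   0 | bacbaaedecbdeecdcb
   6 |  10 | bdeecdcb
   7 |  16 | cb
   8 |   2 | cbaaedecbdeecdcb
   9 |   9 | cbdeecdcb
  10 |  14 | cdcb
  11 |  15 | dcb
  12 |   7 | decbdeecdcb
  13 |  11 | deecdcb
  14 |   8 | ecbdeecdcb
  15 |  13 | ecdcb
  16 |   6 | edecbdeecdcb
  17 |  12 | eecdcb

SA = [4, 1, 5, 17, 3, 0, 10, 16, 2, 9, 14, 15, 7, 11, 8, 13, 6, 12]
[i] adj suffixes → lcp
  [1] 4/1 → 1 ('a')
  [2] 1/5 → 1 ('a')
  [3] 5/17 → 0 ('')
  [4] 17/3 → 1 ('b')
  [5] 3/0 → 2 ('ba')
  [6] 0/10 → 1 ('b')
  [7] 10/16 → 0 ('')
  [8] 16/2 → 2 ('cb')
  [9] 2/9 → 2 ('cb')
  [10] 9/14 → 1 ('c')
  [11] 14/15 → 0 ('')
  [12] 15/7 → 1 ('d')
  [13] 7/11 → 2 ('de')
  [14] 11/8 → 0 ('')
  [15] 8/13 → 2 ('ec')
  [16] 13/6 → 1 ('e')
  [17] 6/12 → 1 ('e')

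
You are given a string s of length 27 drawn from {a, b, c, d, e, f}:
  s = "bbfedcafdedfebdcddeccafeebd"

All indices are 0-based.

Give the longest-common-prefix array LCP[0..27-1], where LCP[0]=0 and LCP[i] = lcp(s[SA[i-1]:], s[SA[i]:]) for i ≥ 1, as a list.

rank | idx | suffix
   0 |   6 | afdedfebdcddeccafeebd
   1 |  21 | afeebd
   2 |   0 | bbfedcafdedfebdcddeccafeebd
   3 |  25 | bd
   4 |  13 | bdcddeccafeebd
   5 |   1 | bfedcafdedfebdcddeccafeebd
   6 |   5 | cafdedfebdcddeccafeebd
   7 |  20 | cafeebd
   8 |  19 | ccafeebd
   9 |  15 | cddeccafeebd
  10 |  26 | d
  11 |   4 | dcafdedfebdcddeccafeebd
  12 |  14 | dcddeccafeebd
  13 |  16 | ddeccafeebd
  14 |  17 | deccafeebd
  15 |   8 | dedfebdcddeccafeebd
  16 |  10 | dfebdcddeccafeebd
  17 |  24 | ebd
  18 |  12 | ebdcddeccafeebd
  19 |  18 | eccafeebd
  20 |   3 | edcafdedfebdcddeccafeebd
  21 |   9 | edfebdcddeccafeebd
  22 |  23 | eebd
  23 |   7 | fdedfebdcddeccafeebd
  24 |  11 | febdcddeccafeebd
  25 |   2 | fedcafdedfebdcddeccafeebd
  26 |  22 | feebd

SA = [6, 21, 0, 25, 13, 1, 5, 20, 19, 15, 26, 4, 14, 16, 17, 8, 10, 24, 12, 18, 3, 9, 23, 7, 11, 2, 22]
i: (SA[i-1],SA[i]) lcp shared
  1: (6,21) 2 'af'
  2: (21,0) 0 ''
  3: (0,25) 1 'b'
  4: (25,13) 2 'bd'
  5: (13,1) 1 'b'
  6: (1,5) 0 ''
  7: (5,20) 3 'caf'
  8: (20,19) 1 'c'
  9: (19,15) 1 'c'
  10: (15,26) 0 ''
  11: (26,4) 1 'd'
  12: (4,14) 2 'dc'
  13: (14,16) 1 'd'
  14: (16,17) 1 'd'
  15: (17,8) 2 'de'
  16: (8,10) 1 'd'
  17: (10,24) 0 ''
  18: (24,12) 3 'ebd'
  19: (12,18) 1 'e'
  20: (18,3) 1 'e'
  21: (3,9) 2 'ed'
  22: (9,23) 1 'e'
  23: (23,7) 0 ''
  24: (7,11) 1 'f'
  25: (11,2) 2 'fe'
  26: (2,22) 2 'fe'

[0, 2, 0, 1, 2, 1, 0, 3, 1, 1, 0, 1, 2, 1, 1, 2, 1, 0, 3, 1, 1, 2, 1, 0, 1, 2, 2]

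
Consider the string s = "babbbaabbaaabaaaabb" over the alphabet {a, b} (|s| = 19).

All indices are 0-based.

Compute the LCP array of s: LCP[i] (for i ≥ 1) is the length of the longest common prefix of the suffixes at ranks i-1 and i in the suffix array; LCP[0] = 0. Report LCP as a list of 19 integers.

rank | idx | suffix
   0 |  13 | aaaabb
   1 |   9 | aaabaaaabb
   2 |  14 | aaabb
   3 |  10 | aabaaaabb
   4 |  15 | aabb
   5 |   5 | aabbaaabaaaabb
   6 |  11 | abaaaabb
   7 |  16 | abb
   8 |   6 | abbaaabaaaabb
   9 |   1 | abbbaabbaaabaaaabb
  10 |  18 | b
  11 |  12 | baaaabb
  12 |   8 | baaabaaaabb
  13 |   4 | baabbaaabaaaabb
  14 |   0 | babbbaabbaaabaaaabb
  15 |  17 | bb
  16 |   7 | bbaaabaaaabb
  17 |   3 | bbaabbaaabaaaabb
  18 |   2 | bbbaabbaaabaaaabb

SA = [13, 9, 14, 10, 15, 5, 11, 16, 6, 1, 18, 12, 8, 4, 0, 17, 7, 3, 2]
[i] adj suffixes → lcp
  [1] 13/9 → 3 ('aaa')
  [2] 9/14 → 4 ('aaab')
  [3] 14/10 → 2 ('aa')
  [4] 10/15 → 3 ('aab')
  [5] 15/5 → 4 ('aabb')
  [6] 5/11 → 1 ('a')
  [7] 11/16 → 2 ('ab')
  [8] 16/6 → 3 ('abb')
  [9] 6/1 → 3 ('abb')
  [10] 1/18 → 0 ('')
  [11] 18/12 → 1 ('b')
  [12] 12/8 → 4 ('baaa')
  [13] 8/4 → 3 ('baa')
  [14] 4/0 → 2 ('ba')
  [15] 0/17 → 1 ('b')
  [16] 17/7 → 2 ('bb')
  [17] 7/3 → 4 ('bbaa')
  [18] 3/2 → 2 ('bb')

[0, 3, 4, 2, 3, 4, 1, 2, 3, 3, 0, 1, 4, 3, 2, 1, 2, 4, 2]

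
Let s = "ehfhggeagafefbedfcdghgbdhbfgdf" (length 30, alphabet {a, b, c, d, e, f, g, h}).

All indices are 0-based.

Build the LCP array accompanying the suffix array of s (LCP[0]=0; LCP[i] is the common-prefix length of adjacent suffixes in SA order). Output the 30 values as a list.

rank | idx | suffix
   0 |   9 | afefbedfcdghgbdhbfgdf
   1 |   7 | agafefbedfcdghgbdhbfgdf
   2 |  22 | bdhbfgdf
   3 |  13 | bedfcdghgbdhbfgdf
   4 |  25 | bfgdf
   5 |  17 | cdghgbdhbfgdf
   6 |  28 | df
   7 |  15 | dfcdghgbdhbfgdf
   8 |  18 | dghgbdhbfgdf
   9 |  23 | dhbfgdf
  10 |   6 | eagafefbedfcdghgbdhbfgdf
  11 |  14 | edfcdghgbdhbfgdf
  12 |  11 | efbedfcdghgbdhbfgdf
  13 |   0 | ehfhggeagafefbedfcdghgbdhbfgdf
  14 |  29 | f
  15 |  12 | fbedfcdghgbdhbfgdf
  16 |  16 | fcdghgbdhbfgdf
  17 |  10 | fefbedfcdghgbdhbfgdf
  18 |  26 | fgdf
  19 |   2 | fhggeagafefbedfcdghgbdhbfgdf
  20 |   8 | gafefbedfcdghgbdhbfgdf
  21 |  21 | gbdhbfgdf
  22 |  27 | gdf
  23 |   5 | geagafefbedfcdghgbdhbfgdf
  24 |   4 | ggeagafefbedfcdghgbdhbfgdf
  25 |  19 | ghgbdhbfgdf
  26 |  24 | hbfgdf
  27 |   1 | hfhggeagafefbedfcdghgbdhbfgdf
  28 |  20 | hgbdhbfgdf
  29 |   3 | hggeagafefbedfcdghgbdhbfgdf

SA = [9, 7, 22, 13, 25, 17, 28, 15, 18, 23, 6, 14, 11, 0, 29, 12, 16, 10, 26, 2, 8, 21, 27, 5, 4, 19, 24, 1, 20, 3]
rank  pair      lcp
   1  s[9:],s[7:]  1  'a'
   2  s[7:],s[22:]  0  ''
   3  s[22:],s[13:]  1  'b'
   4  s[13:],s[25:]  1  'b'
   5  s[25:],s[17:]  0  ''
   6  s[17:],s[28:]  0  ''
   7  s[28:],s[15:]  2  'df'
   8  s[15:],s[18:]  1  'd'
   9  s[18:],s[23:]  1  'd'
  10  s[23:],s[6:]  0  ''
  11  s[6:],s[14:]  1  'e'
  12  s[14:],s[11:]  1  'e'
  13  s[11:],s[0:]  1  'e'
  14  s[0:],s[29:]  0  ''
  15  s[29:],s[12:]  1  'f'
  16  s[12:],s[16:]  1  'f'
  17  s[16:],s[10:]  1  'f'
  18  s[10:],s[26:]  1  'f'
  19  s[26:],s[2:]  1  'f'
  20  s[2:],s[8:]  0  ''
  21  s[8:],s[21:]  1  'g'
  22  s[21:],s[27:]  1  'g'
  23  s[27:],s[5:]  1  'g'
  24  s[5:],s[4:]  1  'g'
  25  s[4:],s[19:]  1  'g'
  26  s[19:],s[24:]  0  ''
  27  s[24:],s[1:]  1  'h'
  28  s[1:],s[20:]  1  'h'
  29  s[20:],s[3:]  2  'hg'

[0, 1, 0, 1, 1, 0, 0, 2, 1, 1, 0, 1, 1, 1, 0, 1, 1, 1, 1, 1, 0, 1, 1, 1, 1, 1, 0, 1, 1, 2]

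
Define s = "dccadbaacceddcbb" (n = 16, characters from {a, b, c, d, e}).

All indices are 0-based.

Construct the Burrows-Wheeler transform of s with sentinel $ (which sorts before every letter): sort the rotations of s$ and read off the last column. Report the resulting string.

rank  rotation           last
    0  $dccadbaacceddcbb  b
    1  aacceddcbb$dccadb  b
    2  acceddcbb$dccadba  a
    3  adbaacceddcbb$dcc  c
    4  b$dccadbaacceddcb  b
    5  baacceddcbb$dccad  d
    6  bb$dccadbaacceddc  c
    7  cadbaacceddcbb$dc  c
    8  cbb$dccadbaaccedd  d
    9  ccadbaacceddcbb$d  d
   10  cceddcbb$dccadbaa  a
   11  ceddcbb$dccadbaac  c
   12  dbaacceddcbb$dcca  a
   13  dcbb$dccadbaacced  d
   14  dccadbaacceddcbb$  $
   15  ddcbb$dccadbaacce  e
   16  eddcbb$dccadbaacc  c

bbacbdccddacad$ec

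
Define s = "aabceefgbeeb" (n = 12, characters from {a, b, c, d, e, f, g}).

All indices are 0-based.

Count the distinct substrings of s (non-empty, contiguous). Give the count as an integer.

71

rank→(start, suffix):
  0 → (0, 'aabceefgbeeb')
  1 → (1, 'abceefgbeeb')
  2 → (11, 'b')
  3 → (2, 'bceefgbeeb')
  4 → (8, 'beeb')
  5 → (3, 'ceefgbeeb')
  6 → (10, 'eb')
  7 → (9, 'eeb')
  8 → (4, 'eefgbeeb')
  9 → (5, 'efgbeeb')
  10 → (6, 'fgbeeb')
  11 → (7, 'gbeeb')

SA = [0, 1, 11, 2, 8, 3, 10, 9, 4, 5, 6, 7]
i: (SA[i-1],SA[i]) lcp shared
  1: (0,1) 1 'a'
  2: (1,11) 0 ''
  3: (11,2) 1 'b'
  4: (2,8) 1 'b'
  5: (8,3) 0 ''
  6: (3,10) 0 ''
  7: (10,9) 1 'e'
  8: (9,4) 2 'ee'
  9: (4,5) 1 'e'
  10: (5,6) 0 ''
  11: (6,7) 0 ''

n(n+1)/2 = 12·13/2 = 78
Σ LCP = 0 + 1 + 0 + 1 + 1 + 0 + 0 + 1 + 2 + 1 + 0 + 0 = 7
distinct = 78 − 7 = 71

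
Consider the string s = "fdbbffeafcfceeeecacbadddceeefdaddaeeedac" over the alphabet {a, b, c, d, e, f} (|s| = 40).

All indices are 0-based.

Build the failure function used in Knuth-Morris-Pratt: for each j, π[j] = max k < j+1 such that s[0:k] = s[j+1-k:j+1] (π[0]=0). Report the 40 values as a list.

π[0] = 0
j=1 s[j]='d': π[1]=0 (border '')
j=2 s[j]='b': π[2]=0 (border '')
j=3 s[j]='b': π[3]=0 (border '')
j=4 s[j]='f': π[4]=1 (border 'f')
j=5 s[j]='f': k: 1→0; π[5]=1 (border 'f')
j=6 s[j]='e': k: 1→0; π[6]=0 (border '')
j=7 s[j]='a': π[7]=0 (border '')
j=8 s[j]='f': π[8]=1 (border 'f')
j=9 s[j]='c': k: 1→0; π[9]=0 (border '')
j=10 s[j]='f': π[10]=1 (border 'f')
j=11 s[j]='c': k: 1→0; π[11]=0 (border '')
j=12 s[j]='e': π[12]=0 (border '')
j=13 s[j]='e': π[13]=0 (border '')
j=14 s[j]='e': π[14]=0 (border '')
j=15 s[j]='e': π[15]=0 (border '')
j=16 s[j]='c': π[16]=0 (border '')
j=17 s[j]='a': π[17]=0 (border '')
j=18 s[j]='c': π[18]=0 (border '')
j=19 s[j]='b': π[19]=0 (border '')
j=20 s[j]='a': π[20]=0 (border '')
j=21 s[j]='d': π[21]=0 (border '')
j=22 s[j]='d': π[22]=0 (border '')
j=23 s[j]='d': π[23]=0 (border '')
j=24 s[j]='c': π[24]=0 (border '')
j=25 s[j]='e': π[25]=0 (border '')
j=26 s[j]='e': π[26]=0 (border '')
j=27 s[j]='e': π[27]=0 (border '')
j=28 s[j]='f': π[28]=1 (border 'f')
j=29 s[j]='d': π[29]=2 (border 'fd')
j=30 s[j]='a': k: 2→0; π[30]=0 (border '')
j=31 s[j]='d': π[31]=0 (border '')
j=32 s[j]='d': π[32]=0 (border '')
j=33 s[j]='a': π[33]=0 (border '')
j=34 s[j]='e': π[34]=0 (border '')
j=35 s[j]='e': π[35]=0 (border '')
j=36 s[j]='e': π[36]=0 (border '')
j=37 s[j]='d': π[37]=0 (border '')
j=38 s[j]='a': π[38]=0 (border '')
j=39 s[j]='c': π[39]=0 (border '')

[0, 0, 0, 0, 1, 1, 0, 0, 1, 0, 1, 0, 0, 0, 0, 0, 0, 0, 0, 0, 0, 0, 0, 0, 0, 0, 0, 0, 1, 2, 0, 0, 0, 0, 0, 0, 0, 0, 0, 0]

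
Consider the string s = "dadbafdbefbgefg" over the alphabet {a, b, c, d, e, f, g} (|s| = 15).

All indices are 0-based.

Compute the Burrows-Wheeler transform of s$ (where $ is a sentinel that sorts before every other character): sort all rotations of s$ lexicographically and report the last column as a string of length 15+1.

rank  rotation          last
    0  $dadbafdbefbgefg  g
    1  adbafdbefbgefg$d  d
    2  afdbefbgefg$dadb  b
    3  bafdbefbgefg$dad  d
    4  befbgefg$dadbafd  d
    5  bgefg$dadbafdbef  f
    6  dadbafdbefbgefg$  $
    7  dbafdbefbgefg$da  a
    8  dbefbgefg$dadbaf  f
    9  efbgefg$dadbafdb  b
   10  efg$dadbafdbefbg  g
   11  fbgefg$dadbafdbe  e
   12  fdbefbgefg$dadba  a
   13  fg$dadbafdbefbge  e
   14  g$dadbafdbefbgef  f
   15  gefg$dadbafdbefb  b

gdbddf$afbgeaefb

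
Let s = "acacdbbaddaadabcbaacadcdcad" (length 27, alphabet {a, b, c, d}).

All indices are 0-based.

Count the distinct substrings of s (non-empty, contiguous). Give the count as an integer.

341

rank→(start, suffix):
  0 → (17, 'aacadcdcad')
  1 → (10, 'aadabcbaacadcdcad')
  2 → (13, 'abcbaacadcdcad')
  3 → (0, 'acacdbbaddaadabcbaacadcdcad')
  4 → (18, 'acadcdcad')
  5 → (2, 'acdbbaddaadabcbaacadcdcad')
  6 → (25, 'ad')
  7 → (11, 'adabcbaacadcdcad')
  8 → (20, 'adcdcad')
  9 → (7, 'addaadabcbaacadcdcad')
  10 → (16, 'baacadcdcad')
  11 → (6, 'baddaadabcbaacadcdcad')
  12 → (5, 'bbaddaadabcbaacadcdcad')
  13 → (14, 'bcbaacadcdcad')
  14 → (1, 'cacdbbaddaadabcbaacadcdcad')
  15 → (24, 'cad')
  16 → (19, 'cadcdcad')
  17 → (15, 'cbaacadcdcad')
  18 → (3, 'cdbbaddaadabcbaacadcdcad')
  19 → (22, 'cdcad')
  20 → (26, 'd')
  21 → (9, 'daadabcbaacadcdcad')
  22 → (12, 'dabcbaacadcdcad')
  23 → (4, 'dbbaddaadabcbaacadcdcad')
  24 → (23, 'dcad')
  25 → (21, 'dcdcad')
  26 → (8, 'ddaadabcbaacadcdcad')

SA = [17, 10, 13, 0, 18, 2, 25, 11, 20, 7, 16, 6, 5, 14, 1, 24, 19, 15, 3, 22, 26, 9, 12, 4, 23, 21, 8]
rank  pair      lcp
   1  s[17:],s[10:]  2  'aa'
   2  s[10:],s[13:]  1  'a'
   3  s[13:],s[0:]  1  'a'
   4  s[0:],s[18:]  3  'aca'
   5  s[18:],s[2:]  2  'ac'
   6  s[2:],s[25:]  1  'a'
   7  s[25:],s[11:]  2  'ad'
   8  s[11:],s[20:]  2  'ad'
   9  s[20:],s[7:]  2  'ad'
  10  s[7:],s[16:]  0  ''
  11  s[16:],s[6:]  2  'ba'
  12  s[6:],s[5:]  1  'b'
  13  s[5:],s[14:]  1  'b'
  14  s[14:],s[1:]  0  ''
  15  s[1:],s[24:]  2  'ca'
  16  s[24:],s[19:]  3  'cad'
  17  s[19:],s[15:]  1  'c'
  18  s[15:],s[3:]  1  'c'
  19  s[3:],s[22:]  2  'cd'
  20  s[22:],s[26:]  0  ''
  21  s[26:],s[9:]  1  'd'
  22  s[9:],s[12:]  2  'da'
  23  s[12:],s[4:]  1  'd'
  24  s[4:],s[23:]  1  'd'
  25  s[23:],s[21:]  2  'dc'
  26  s[21:],s[8:]  1  'd'

n(n+1)/2 = 27·28/2 = 378
Σ LCP = 0 + 2 + 1 + 1 + 3 + 2 + 1 + 2 + 2 + 2 + 0 + 2 + 1 + 1 + 0 + 2 + 3 + 1 + 1 + 2 + 0 + 1 + 2 + 1 + 1 + 2 + 1 = 37
distinct = 378 − 37 = 341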